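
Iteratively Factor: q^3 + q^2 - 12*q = (q + 4)*(q^2 - 3*q) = (q - 3)*(q + 4)*(q)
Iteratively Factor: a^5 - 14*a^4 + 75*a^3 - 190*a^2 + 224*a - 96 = (a - 4)*(a^4 - 10*a^3 + 35*a^2 - 50*a + 24) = (a - 4)*(a - 2)*(a^3 - 8*a^2 + 19*a - 12) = (a - 4)^2*(a - 2)*(a^2 - 4*a + 3) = (a - 4)^2*(a - 3)*(a - 2)*(a - 1)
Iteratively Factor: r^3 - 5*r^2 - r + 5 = (r - 1)*(r^2 - 4*r - 5) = (r - 1)*(r + 1)*(r - 5)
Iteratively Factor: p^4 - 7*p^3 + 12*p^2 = (p)*(p^3 - 7*p^2 + 12*p) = p^2*(p^2 - 7*p + 12) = p^2*(p - 3)*(p - 4)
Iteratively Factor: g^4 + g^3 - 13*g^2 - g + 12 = (g + 4)*(g^3 - 3*g^2 - g + 3) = (g + 1)*(g + 4)*(g^2 - 4*g + 3) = (g - 3)*(g + 1)*(g + 4)*(g - 1)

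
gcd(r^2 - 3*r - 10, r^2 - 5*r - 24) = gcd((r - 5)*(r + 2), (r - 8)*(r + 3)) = 1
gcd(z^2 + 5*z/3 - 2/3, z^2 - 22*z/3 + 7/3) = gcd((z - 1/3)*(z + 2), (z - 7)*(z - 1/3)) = z - 1/3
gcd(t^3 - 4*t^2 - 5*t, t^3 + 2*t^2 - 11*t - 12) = t + 1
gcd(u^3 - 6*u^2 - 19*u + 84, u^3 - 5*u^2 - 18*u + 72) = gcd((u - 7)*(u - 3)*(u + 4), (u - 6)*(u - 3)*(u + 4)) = u^2 + u - 12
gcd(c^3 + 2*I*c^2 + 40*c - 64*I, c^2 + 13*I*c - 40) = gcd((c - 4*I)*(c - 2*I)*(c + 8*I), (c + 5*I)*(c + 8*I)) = c + 8*I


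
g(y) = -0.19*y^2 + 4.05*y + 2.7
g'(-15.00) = 9.75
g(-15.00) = -100.80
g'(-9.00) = 7.47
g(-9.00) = -49.14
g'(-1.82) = 4.74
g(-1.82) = -5.30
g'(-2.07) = 4.84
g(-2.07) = -6.50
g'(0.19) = 3.98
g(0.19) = 3.46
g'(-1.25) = 4.52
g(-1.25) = -2.66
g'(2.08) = 3.26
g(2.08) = 10.30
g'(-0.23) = 4.14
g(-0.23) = 1.76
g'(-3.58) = 5.41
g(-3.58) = -14.23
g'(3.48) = 2.73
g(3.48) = 14.49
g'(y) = 4.05 - 0.38*y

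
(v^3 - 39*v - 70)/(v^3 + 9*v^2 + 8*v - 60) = (v^2 - 5*v - 14)/(v^2 + 4*v - 12)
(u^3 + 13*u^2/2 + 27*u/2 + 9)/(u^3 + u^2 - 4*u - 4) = (u^2 + 9*u/2 + 9/2)/(u^2 - u - 2)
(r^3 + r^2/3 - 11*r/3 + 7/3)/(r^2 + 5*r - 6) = (3*r^2 + 4*r - 7)/(3*(r + 6))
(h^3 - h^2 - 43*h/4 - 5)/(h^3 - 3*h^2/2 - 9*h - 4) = (h + 5/2)/(h + 2)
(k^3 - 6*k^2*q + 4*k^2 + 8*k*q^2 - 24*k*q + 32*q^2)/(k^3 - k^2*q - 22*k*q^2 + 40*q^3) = (k + 4)/(k + 5*q)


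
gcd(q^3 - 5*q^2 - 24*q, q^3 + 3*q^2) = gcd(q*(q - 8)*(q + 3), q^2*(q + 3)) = q^2 + 3*q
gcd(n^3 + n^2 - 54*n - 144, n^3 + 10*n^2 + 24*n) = n + 6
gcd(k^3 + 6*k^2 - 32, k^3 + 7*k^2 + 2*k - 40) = k^2 + 2*k - 8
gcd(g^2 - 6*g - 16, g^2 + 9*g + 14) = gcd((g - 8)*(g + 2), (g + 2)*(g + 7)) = g + 2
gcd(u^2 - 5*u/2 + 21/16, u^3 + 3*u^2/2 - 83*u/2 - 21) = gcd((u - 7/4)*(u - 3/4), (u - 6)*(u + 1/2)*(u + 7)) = 1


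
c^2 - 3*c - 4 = (c - 4)*(c + 1)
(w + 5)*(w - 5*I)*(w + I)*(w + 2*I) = w^4 + 5*w^3 - 2*I*w^3 + 13*w^2 - 10*I*w^2 + 65*w + 10*I*w + 50*I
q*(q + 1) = q^2 + q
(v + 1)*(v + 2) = v^2 + 3*v + 2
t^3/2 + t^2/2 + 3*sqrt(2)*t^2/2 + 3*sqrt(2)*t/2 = t*(t/2 + 1/2)*(t + 3*sqrt(2))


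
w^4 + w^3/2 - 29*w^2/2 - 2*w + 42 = (w - 3)*(w - 2)*(w + 2)*(w + 7/2)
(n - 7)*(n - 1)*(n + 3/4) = n^3 - 29*n^2/4 + n + 21/4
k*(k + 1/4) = k^2 + k/4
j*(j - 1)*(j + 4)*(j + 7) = j^4 + 10*j^3 + 17*j^2 - 28*j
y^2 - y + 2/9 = (y - 2/3)*(y - 1/3)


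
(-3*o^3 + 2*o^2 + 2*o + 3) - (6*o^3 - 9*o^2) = -9*o^3 + 11*o^2 + 2*o + 3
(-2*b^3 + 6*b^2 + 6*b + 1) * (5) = -10*b^3 + 30*b^2 + 30*b + 5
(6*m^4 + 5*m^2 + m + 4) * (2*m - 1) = 12*m^5 - 6*m^4 + 10*m^3 - 3*m^2 + 7*m - 4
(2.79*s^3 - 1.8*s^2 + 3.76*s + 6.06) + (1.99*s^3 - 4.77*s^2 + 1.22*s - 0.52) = 4.78*s^3 - 6.57*s^2 + 4.98*s + 5.54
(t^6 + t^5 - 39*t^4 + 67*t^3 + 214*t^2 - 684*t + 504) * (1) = t^6 + t^5 - 39*t^4 + 67*t^3 + 214*t^2 - 684*t + 504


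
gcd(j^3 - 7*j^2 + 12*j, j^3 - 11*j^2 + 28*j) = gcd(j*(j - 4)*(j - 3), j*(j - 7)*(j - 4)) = j^2 - 4*j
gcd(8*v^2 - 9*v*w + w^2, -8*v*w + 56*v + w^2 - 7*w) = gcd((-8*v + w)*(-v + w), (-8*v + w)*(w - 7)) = 8*v - w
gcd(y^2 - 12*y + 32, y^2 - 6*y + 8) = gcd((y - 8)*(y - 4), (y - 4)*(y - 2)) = y - 4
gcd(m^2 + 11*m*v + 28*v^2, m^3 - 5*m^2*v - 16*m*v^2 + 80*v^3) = m + 4*v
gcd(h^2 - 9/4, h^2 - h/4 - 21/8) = h + 3/2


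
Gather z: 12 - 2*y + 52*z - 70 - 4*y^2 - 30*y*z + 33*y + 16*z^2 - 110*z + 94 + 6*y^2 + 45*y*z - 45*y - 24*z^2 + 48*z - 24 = 2*y^2 - 14*y - 8*z^2 + z*(15*y - 10) + 12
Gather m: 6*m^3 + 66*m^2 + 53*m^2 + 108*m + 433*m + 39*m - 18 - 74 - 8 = 6*m^3 + 119*m^2 + 580*m - 100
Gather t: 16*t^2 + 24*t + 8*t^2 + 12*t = 24*t^2 + 36*t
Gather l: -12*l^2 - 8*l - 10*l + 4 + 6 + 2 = -12*l^2 - 18*l + 12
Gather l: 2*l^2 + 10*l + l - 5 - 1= 2*l^2 + 11*l - 6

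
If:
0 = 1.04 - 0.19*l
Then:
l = 5.47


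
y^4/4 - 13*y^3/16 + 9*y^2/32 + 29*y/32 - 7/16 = (y/4 + 1/4)*(y - 2)*(y - 7/4)*(y - 1/2)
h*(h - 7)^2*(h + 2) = h^4 - 12*h^3 + 21*h^2 + 98*h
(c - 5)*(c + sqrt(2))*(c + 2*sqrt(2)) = c^3 - 5*c^2 + 3*sqrt(2)*c^2 - 15*sqrt(2)*c + 4*c - 20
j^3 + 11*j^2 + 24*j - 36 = (j - 1)*(j + 6)^2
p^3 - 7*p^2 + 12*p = p*(p - 4)*(p - 3)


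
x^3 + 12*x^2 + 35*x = x*(x + 5)*(x + 7)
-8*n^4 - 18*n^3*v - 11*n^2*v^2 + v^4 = (-4*n + v)*(n + v)^2*(2*n + v)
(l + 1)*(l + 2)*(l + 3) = l^3 + 6*l^2 + 11*l + 6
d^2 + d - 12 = (d - 3)*(d + 4)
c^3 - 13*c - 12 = (c - 4)*(c + 1)*(c + 3)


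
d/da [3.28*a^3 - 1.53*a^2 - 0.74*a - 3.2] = 9.84*a^2 - 3.06*a - 0.74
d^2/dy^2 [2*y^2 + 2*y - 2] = 4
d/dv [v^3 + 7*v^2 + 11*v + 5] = 3*v^2 + 14*v + 11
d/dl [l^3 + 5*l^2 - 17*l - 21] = 3*l^2 + 10*l - 17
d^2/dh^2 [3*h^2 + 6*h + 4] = 6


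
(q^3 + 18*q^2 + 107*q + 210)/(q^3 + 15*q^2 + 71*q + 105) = (q + 6)/(q + 3)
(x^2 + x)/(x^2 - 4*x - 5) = x/(x - 5)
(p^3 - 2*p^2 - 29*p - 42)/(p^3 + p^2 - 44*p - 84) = (p + 3)/(p + 6)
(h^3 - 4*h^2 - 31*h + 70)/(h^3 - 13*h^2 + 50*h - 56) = (h + 5)/(h - 4)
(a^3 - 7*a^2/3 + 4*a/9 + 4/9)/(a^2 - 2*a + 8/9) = (3*a^2 - 5*a - 2)/(3*a - 4)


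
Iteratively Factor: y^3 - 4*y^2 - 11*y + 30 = (y + 3)*(y^2 - 7*y + 10) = (y - 5)*(y + 3)*(y - 2)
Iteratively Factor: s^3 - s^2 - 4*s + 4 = (s - 1)*(s^2 - 4) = (s - 2)*(s - 1)*(s + 2)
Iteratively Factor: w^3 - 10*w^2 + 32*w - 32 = (w - 2)*(w^2 - 8*w + 16) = (w - 4)*(w - 2)*(w - 4)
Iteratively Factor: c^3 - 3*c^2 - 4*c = (c)*(c^2 - 3*c - 4) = c*(c + 1)*(c - 4)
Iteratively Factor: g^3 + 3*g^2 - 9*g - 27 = (g - 3)*(g^2 + 6*g + 9) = (g - 3)*(g + 3)*(g + 3)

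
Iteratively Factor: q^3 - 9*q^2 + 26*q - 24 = (q - 3)*(q^2 - 6*q + 8) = (q - 3)*(q - 2)*(q - 4)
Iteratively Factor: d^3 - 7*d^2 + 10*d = (d - 2)*(d^2 - 5*d) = (d - 5)*(d - 2)*(d)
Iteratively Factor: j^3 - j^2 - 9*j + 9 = (j - 3)*(j^2 + 2*j - 3) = (j - 3)*(j - 1)*(j + 3)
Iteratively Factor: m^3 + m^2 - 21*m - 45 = (m + 3)*(m^2 - 2*m - 15) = (m + 3)^2*(m - 5)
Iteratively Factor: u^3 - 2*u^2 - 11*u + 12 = (u - 4)*(u^2 + 2*u - 3) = (u - 4)*(u + 3)*(u - 1)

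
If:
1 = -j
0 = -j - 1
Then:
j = -1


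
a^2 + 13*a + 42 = (a + 6)*(a + 7)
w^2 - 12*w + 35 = (w - 7)*(w - 5)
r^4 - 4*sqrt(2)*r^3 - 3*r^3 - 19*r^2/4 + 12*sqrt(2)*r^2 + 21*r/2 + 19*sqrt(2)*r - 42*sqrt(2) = (r - 7/2)*(r - 3/2)*(r + 2)*(r - 4*sqrt(2))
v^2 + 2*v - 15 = (v - 3)*(v + 5)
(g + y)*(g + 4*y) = g^2 + 5*g*y + 4*y^2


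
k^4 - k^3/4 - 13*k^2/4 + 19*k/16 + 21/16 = (k - 3/2)*(k - 1)*(k + 1/2)*(k + 7/4)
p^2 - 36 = (p - 6)*(p + 6)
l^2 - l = l*(l - 1)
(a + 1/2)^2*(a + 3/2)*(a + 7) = a^4 + 19*a^3/2 + 77*a^2/4 + 101*a/8 + 21/8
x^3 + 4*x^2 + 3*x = x*(x + 1)*(x + 3)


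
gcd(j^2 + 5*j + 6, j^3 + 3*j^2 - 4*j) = 1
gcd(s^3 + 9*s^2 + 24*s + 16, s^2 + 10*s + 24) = s + 4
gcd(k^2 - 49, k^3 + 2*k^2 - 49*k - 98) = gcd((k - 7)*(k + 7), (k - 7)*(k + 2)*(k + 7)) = k^2 - 49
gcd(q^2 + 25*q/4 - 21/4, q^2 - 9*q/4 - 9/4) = 1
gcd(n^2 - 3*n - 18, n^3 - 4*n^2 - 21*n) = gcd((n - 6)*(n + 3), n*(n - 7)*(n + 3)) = n + 3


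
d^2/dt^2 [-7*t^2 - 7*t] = -14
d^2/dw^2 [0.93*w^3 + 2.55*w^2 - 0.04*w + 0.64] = 5.58*w + 5.1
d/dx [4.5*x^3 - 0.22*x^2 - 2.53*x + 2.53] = 13.5*x^2 - 0.44*x - 2.53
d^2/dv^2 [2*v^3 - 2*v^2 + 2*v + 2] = 12*v - 4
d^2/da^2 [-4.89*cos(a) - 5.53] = 4.89*cos(a)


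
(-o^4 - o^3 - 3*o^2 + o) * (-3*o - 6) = 3*o^5 + 9*o^4 + 15*o^3 + 15*o^2 - 6*o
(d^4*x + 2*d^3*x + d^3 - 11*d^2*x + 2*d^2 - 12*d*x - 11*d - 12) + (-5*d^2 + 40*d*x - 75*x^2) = d^4*x + 2*d^3*x + d^3 - 11*d^2*x - 3*d^2 + 28*d*x - 11*d - 75*x^2 - 12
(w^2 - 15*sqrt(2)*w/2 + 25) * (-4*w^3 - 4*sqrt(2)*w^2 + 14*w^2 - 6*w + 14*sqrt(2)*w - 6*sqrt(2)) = -4*w^5 + 14*w^4 + 26*sqrt(2)*w^4 - 91*sqrt(2)*w^3 - 46*w^3 - 61*sqrt(2)*w^2 + 140*w^2 - 60*w + 350*sqrt(2)*w - 150*sqrt(2)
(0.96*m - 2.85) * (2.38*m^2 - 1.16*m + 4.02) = 2.2848*m^3 - 7.8966*m^2 + 7.1652*m - 11.457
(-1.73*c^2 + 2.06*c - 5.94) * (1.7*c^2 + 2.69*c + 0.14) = -2.941*c^4 - 1.1517*c^3 - 4.7988*c^2 - 15.6902*c - 0.8316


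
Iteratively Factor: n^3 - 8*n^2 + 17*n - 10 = (n - 2)*(n^2 - 6*n + 5) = (n - 5)*(n - 2)*(n - 1)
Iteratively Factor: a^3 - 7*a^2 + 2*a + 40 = (a + 2)*(a^2 - 9*a + 20) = (a - 5)*(a + 2)*(a - 4)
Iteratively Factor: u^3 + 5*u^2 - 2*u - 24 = (u + 4)*(u^2 + u - 6) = (u - 2)*(u + 4)*(u + 3)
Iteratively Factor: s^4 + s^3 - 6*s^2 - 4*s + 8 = (s + 2)*(s^3 - s^2 - 4*s + 4) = (s - 1)*(s + 2)*(s^2 - 4) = (s - 2)*(s - 1)*(s + 2)*(s + 2)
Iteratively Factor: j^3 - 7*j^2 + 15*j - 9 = (j - 1)*(j^2 - 6*j + 9) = (j - 3)*(j - 1)*(j - 3)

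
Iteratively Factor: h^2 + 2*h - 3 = (h - 1)*(h + 3)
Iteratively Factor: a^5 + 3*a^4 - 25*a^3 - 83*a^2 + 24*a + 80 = (a + 4)*(a^4 - a^3 - 21*a^2 + a + 20) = (a - 1)*(a + 4)*(a^3 - 21*a - 20) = (a - 1)*(a + 1)*(a + 4)*(a^2 - a - 20) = (a - 1)*(a + 1)*(a + 4)^2*(a - 5)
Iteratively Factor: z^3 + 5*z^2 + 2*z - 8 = (z - 1)*(z^2 + 6*z + 8) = (z - 1)*(z + 4)*(z + 2)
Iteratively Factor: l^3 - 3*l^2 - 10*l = (l)*(l^2 - 3*l - 10) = l*(l + 2)*(l - 5)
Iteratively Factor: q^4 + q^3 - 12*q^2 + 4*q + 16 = (q + 1)*(q^3 - 12*q + 16) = (q - 2)*(q + 1)*(q^2 + 2*q - 8) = (q - 2)*(q + 1)*(q + 4)*(q - 2)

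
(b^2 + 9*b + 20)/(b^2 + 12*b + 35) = (b + 4)/(b + 7)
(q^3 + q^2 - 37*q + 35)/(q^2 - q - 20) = (q^2 + 6*q - 7)/(q + 4)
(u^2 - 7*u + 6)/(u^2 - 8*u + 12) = (u - 1)/(u - 2)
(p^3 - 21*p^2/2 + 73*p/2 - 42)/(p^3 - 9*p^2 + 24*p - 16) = (2*p^2 - 13*p + 21)/(2*(p^2 - 5*p + 4))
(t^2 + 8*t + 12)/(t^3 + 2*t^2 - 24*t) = (t + 2)/(t*(t - 4))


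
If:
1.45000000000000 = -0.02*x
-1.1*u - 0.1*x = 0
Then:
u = 6.59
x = -72.50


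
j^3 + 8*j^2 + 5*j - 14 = (j - 1)*(j + 2)*(j + 7)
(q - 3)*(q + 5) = q^2 + 2*q - 15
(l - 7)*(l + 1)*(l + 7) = l^3 + l^2 - 49*l - 49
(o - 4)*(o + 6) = o^2 + 2*o - 24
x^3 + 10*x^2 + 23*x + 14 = (x + 1)*(x + 2)*(x + 7)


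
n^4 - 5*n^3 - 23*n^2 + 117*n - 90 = (n - 6)*(n - 3)*(n - 1)*(n + 5)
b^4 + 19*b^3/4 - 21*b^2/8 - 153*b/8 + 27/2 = (b - 3/2)*(b - 3/4)*(b + 3)*(b + 4)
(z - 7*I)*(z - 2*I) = z^2 - 9*I*z - 14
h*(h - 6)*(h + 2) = h^3 - 4*h^2 - 12*h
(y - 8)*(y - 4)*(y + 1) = y^3 - 11*y^2 + 20*y + 32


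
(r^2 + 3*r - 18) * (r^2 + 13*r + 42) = r^4 + 16*r^3 + 63*r^2 - 108*r - 756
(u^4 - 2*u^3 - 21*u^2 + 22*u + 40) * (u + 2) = u^5 - 25*u^3 - 20*u^2 + 84*u + 80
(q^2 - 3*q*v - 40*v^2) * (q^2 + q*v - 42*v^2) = q^4 - 2*q^3*v - 85*q^2*v^2 + 86*q*v^3 + 1680*v^4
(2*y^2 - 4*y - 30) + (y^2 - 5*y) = 3*y^2 - 9*y - 30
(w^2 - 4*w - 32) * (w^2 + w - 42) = w^4 - 3*w^3 - 78*w^2 + 136*w + 1344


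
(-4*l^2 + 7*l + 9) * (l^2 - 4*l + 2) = -4*l^4 + 23*l^3 - 27*l^2 - 22*l + 18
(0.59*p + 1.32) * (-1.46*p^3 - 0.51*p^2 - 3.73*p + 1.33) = -0.8614*p^4 - 2.2281*p^3 - 2.8739*p^2 - 4.1389*p + 1.7556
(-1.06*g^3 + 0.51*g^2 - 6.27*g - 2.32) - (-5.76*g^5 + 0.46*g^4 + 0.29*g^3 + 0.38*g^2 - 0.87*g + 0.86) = 5.76*g^5 - 0.46*g^4 - 1.35*g^3 + 0.13*g^2 - 5.4*g - 3.18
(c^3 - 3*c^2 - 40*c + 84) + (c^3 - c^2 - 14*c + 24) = 2*c^3 - 4*c^2 - 54*c + 108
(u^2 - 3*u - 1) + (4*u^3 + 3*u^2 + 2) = 4*u^3 + 4*u^2 - 3*u + 1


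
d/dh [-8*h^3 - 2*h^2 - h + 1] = -24*h^2 - 4*h - 1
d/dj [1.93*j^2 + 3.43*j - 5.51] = 3.86*j + 3.43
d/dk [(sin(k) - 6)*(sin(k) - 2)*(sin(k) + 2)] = (3*sin(k)^2 - 12*sin(k) - 4)*cos(k)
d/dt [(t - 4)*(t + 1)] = 2*t - 3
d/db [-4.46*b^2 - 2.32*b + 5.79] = -8.92*b - 2.32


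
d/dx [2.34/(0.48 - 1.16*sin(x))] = 2.7144*cos(x)/(1.16*sin(x) - 0.48)^2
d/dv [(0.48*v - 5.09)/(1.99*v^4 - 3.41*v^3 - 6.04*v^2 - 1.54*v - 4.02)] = (-2.8656*v^4 + 43.79*v^3 - 49.1715*v^2 - 61.4872*v - 9.7682)/(3.9601*v^8 - 13.5718*v^7 - 12.4111*v^6 + 35.0636*v^5 + 30.9848*v^4 + 46.0196*v^3 + 50.9332*v^2 + 12.3816*v + 16.1604)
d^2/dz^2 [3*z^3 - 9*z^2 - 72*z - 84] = 18*z - 18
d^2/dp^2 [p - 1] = 0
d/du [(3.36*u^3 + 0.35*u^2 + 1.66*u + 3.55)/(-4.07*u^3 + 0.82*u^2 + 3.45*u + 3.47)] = (4.1797*u^4 + 36.6964*u^3 + 78.1694*u^2 - 3.393*u - 6.4873)/(16.5649*u^6 - 6.6748*u^5 - 27.4106*u^4 - 22.5878*u^3 + 17.5933*u^2 + 23.943*u + 12.0409)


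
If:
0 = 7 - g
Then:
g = 7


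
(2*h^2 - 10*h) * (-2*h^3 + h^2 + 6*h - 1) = -4*h^5 + 22*h^4 + 2*h^3 - 62*h^2 + 10*h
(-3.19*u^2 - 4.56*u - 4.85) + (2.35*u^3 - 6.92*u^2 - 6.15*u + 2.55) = 2.35*u^3 - 10.11*u^2 - 10.71*u - 2.3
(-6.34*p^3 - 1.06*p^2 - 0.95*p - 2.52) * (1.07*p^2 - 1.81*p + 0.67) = -6.7838*p^5 + 10.3412*p^4 - 3.3457*p^3 - 1.6871*p^2 + 3.9247*p - 1.6884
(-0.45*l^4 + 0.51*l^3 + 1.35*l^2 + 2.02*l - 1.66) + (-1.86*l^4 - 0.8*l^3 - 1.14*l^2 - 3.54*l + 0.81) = -2.31*l^4 - 0.29*l^3 + 0.21*l^2 - 1.52*l - 0.85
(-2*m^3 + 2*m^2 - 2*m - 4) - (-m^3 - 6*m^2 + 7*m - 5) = -m^3 + 8*m^2 - 9*m + 1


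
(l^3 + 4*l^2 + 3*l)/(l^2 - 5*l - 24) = l*(l + 1)/(l - 8)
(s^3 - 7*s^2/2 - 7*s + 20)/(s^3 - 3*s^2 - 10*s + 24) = (s + 5/2)/(s + 3)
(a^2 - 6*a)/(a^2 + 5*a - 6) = a*(a - 6)/(a^2 + 5*a - 6)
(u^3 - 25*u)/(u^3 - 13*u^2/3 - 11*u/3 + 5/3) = 3*u*(u + 5)/(3*u^2 + 2*u - 1)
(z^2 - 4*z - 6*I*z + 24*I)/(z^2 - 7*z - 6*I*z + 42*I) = (z - 4)/(z - 7)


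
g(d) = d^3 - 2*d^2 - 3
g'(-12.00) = 480.00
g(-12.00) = -2019.00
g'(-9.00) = 279.00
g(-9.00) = -894.00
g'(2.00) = 4.00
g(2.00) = -3.00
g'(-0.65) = 3.87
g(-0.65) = -4.12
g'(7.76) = 149.61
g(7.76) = 343.85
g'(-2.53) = 29.32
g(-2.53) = -32.00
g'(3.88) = 29.64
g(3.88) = 25.30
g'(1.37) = 0.15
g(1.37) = -4.18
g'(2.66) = 10.59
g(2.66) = 1.67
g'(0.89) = -1.18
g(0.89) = -3.88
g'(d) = 3*d^2 - 4*d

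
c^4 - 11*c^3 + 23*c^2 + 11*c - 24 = (c - 8)*(c - 3)*(c - 1)*(c + 1)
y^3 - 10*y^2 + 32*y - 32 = (y - 4)^2*(y - 2)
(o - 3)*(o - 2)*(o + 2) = o^3 - 3*o^2 - 4*o + 12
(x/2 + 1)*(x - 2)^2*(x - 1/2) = x^4/2 - 5*x^3/4 - 3*x^2/2 + 5*x - 2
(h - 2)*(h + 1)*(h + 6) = h^3 + 5*h^2 - 8*h - 12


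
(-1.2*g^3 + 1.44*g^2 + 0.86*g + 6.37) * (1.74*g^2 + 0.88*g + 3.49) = -2.088*g^5 + 1.4496*g^4 - 1.4244*g^3 + 16.8662*g^2 + 8.607*g + 22.2313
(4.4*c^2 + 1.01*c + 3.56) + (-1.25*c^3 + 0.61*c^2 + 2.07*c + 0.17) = -1.25*c^3 + 5.01*c^2 + 3.08*c + 3.73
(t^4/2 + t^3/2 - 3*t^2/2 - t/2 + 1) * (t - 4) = t^5/2 - 3*t^4/2 - 7*t^3/2 + 11*t^2/2 + 3*t - 4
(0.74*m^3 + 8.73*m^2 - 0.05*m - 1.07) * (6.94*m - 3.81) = 5.1356*m^4 + 57.7668*m^3 - 33.6083*m^2 - 7.2353*m + 4.0767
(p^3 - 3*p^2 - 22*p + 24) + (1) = p^3 - 3*p^2 - 22*p + 25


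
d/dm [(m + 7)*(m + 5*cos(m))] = m - (m + 7)*(5*sin(m) - 1) + 5*cos(m)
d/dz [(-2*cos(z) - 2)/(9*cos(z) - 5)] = -28*sin(z)/(9*cos(z) - 5)^2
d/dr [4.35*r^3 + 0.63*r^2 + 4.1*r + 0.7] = 13.05*r^2 + 1.26*r + 4.1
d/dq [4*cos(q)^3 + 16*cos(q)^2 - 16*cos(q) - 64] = 4*(-3*cos(q)^2 - 8*cos(q) + 4)*sin(q)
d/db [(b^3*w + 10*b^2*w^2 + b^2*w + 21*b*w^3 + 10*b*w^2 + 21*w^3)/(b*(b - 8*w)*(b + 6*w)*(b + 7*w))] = w*(-b^4 - 6*b^3*w - 2*b^3 - 42*b^2*w^2 - 7*b^2*w + 12*b*w^2 + 144*w^3)/(b^2*(b^4 - 4*b^3*w - 92*b^2*w^2 + 192*b*w^3 + 2304*w^4))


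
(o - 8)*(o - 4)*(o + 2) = o^3 - 10*o^2 + 8*o + 64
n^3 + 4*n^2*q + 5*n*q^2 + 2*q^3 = (n + q)^2*(n + 2*q)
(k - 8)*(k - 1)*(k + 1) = k^3 - 8*k^2 - k + 8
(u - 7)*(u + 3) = u^2 - 4*u - 21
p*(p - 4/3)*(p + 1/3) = p^3 - p^2 - 4*p/9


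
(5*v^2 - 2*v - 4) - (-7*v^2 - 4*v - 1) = 12*v^2 + 2*v - 3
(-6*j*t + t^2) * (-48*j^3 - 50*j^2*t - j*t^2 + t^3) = 288*j^4*t + 252*j^3*t^2 - 44*j^2*t^3 - 7*j*t^4 + t^5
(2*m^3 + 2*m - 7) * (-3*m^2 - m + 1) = -6*m^5 - 2*m^4 - 4*m^3 + 19*m^2 + 9*m - 7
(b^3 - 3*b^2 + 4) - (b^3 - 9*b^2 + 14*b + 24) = 6*b^2 - 14*b - 20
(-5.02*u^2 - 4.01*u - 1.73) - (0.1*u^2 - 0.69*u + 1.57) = -5.12*u^2 - 3.32*u - 3.3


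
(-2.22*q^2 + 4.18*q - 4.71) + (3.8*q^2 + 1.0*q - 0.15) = 1.58*q^2 + 5.18*q - 4.86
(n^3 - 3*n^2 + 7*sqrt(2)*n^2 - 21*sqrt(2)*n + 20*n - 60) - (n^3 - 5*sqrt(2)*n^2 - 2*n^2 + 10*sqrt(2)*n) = -n^2 + 12*sqrt(2)*n^2 - 31*sqrt(2)*n + 20*n - 60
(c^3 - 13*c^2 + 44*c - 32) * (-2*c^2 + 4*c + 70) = -2*c^5 + 30*c^4 - 70*c^3 - 670*c^2 + 2952*c - 2240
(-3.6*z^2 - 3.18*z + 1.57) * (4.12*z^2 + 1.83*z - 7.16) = -14.832*z^4 - 19.6896*z^3 + 26.425*z^2 + 25.6419*z - 11.2412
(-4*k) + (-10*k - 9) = -14*k - 9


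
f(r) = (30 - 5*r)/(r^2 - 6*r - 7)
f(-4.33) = 1.37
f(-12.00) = 0.43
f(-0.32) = -6.35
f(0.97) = -2.12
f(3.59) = -0.77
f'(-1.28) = 55.81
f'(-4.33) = 0.40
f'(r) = (6 - 2*r)*(30 - 5*r)/(r^2 - 6*r - 7)^2 - 5/(r^2 - 6*r - 7)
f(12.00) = -0.46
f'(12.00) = 0.05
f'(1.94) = 0.53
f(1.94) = -1.36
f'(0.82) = 1.34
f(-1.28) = 15.70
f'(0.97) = 1.14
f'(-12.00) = 0.04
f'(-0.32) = 9.47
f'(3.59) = 0.26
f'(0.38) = 2.31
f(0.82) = -2.30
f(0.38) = -3.08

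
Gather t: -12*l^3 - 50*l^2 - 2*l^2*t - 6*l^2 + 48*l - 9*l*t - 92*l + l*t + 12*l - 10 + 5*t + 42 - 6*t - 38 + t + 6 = -12*l^3 - 56*l^2 - 32*l + t*(-2*l^2 - 8*l)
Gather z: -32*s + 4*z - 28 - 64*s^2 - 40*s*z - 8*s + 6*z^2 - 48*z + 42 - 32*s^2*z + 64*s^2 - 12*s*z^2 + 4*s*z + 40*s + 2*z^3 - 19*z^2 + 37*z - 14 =2*z^3 + z^2*(-12*s - 13) + z*(-32*s^2 - 36*s - 7)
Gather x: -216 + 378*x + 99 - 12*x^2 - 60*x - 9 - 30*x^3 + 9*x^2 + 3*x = -30*x^3 - 3*x^2 + 321*x - 126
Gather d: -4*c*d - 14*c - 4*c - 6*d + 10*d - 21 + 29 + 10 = -18*c + d*(4 - 4*c) + 18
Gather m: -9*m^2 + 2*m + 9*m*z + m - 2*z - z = -9*m^2 + m*(9*z + 3) - 3*z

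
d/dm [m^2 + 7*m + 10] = 2*m + 7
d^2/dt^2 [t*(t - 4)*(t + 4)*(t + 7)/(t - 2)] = 6*(t^4 - 3*t^3 - 6*t^2 + 28*t - 96)/(t^3 - 6*t^2 + 12*t - 8)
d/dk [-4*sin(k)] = -4*cos(k)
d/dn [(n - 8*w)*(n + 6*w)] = 2*n - 2*w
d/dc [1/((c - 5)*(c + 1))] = 2*(2 - c)/(c^4 - 8*c^3 + 6*c^2 + 40*c + 25)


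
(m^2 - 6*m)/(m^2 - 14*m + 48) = m/(m - 8)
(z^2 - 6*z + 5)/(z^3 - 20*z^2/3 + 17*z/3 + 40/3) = 3*(z - 1)/(3*z^2 - 5*z - 8)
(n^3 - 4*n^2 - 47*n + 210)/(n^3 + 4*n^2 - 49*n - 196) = (n^2 - 11*n + 30)/(n^2 - 3*n - 28)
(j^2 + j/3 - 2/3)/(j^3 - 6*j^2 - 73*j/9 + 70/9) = 3*(j + 1)/(3*j^2 - 16*j - 35)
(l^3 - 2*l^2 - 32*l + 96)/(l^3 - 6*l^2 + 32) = (l + 6)/(l + 2)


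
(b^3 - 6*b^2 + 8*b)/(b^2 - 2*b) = b - 4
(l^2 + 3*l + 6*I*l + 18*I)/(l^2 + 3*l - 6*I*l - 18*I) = (l + 6*I)/(l - 6*I)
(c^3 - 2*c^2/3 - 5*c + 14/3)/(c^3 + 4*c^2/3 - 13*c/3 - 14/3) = (c - 1)/(c + 1)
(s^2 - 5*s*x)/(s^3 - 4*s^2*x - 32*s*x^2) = (-s + 5*x)/(-s^2 + 4*s*x + 32*x^2)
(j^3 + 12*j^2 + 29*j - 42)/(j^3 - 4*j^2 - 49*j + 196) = (j^2 + 5*j - 6)/(j^2 - 11*j + 28)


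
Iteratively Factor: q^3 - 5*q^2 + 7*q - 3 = (q - 1)*(q^2 - 4*q + 3) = (q - 3)*(q - 1)*(q - 1)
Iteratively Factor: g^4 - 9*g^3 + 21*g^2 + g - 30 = (g + 1)*(g^3 - 10*g^2 + 31*g - 30) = (g - 3)*(g + 1)*(g^2 - 7*g + 10) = (g - 3)*(g - 2)*(g + 1)*(g - 5)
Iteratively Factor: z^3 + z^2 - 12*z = (z - 3)*(z^2 + 4*z) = (z - 3)*(z + 4)*(z)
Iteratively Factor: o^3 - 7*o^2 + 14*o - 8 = (o - 2)*(o^2 - 5*o + 4) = (o - 2)*(o - 1)*(o - 4)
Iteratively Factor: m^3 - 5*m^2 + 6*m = (m - 3)*(m^2 - 2*m) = m*(m - 3)*(m - 2)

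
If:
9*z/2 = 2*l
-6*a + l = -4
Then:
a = 3*z/8 + 2/3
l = 9*z/4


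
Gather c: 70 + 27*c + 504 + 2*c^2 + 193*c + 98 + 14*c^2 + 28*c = 16*c^2 + 248*c + 672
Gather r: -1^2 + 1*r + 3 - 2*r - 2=-r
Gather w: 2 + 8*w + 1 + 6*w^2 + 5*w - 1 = 6*w^2 + 13*w + 2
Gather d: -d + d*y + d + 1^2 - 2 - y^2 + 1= d*y - y^2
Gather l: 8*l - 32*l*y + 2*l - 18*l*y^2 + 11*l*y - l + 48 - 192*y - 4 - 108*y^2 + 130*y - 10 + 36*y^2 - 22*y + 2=l*(-18*y^2 - 21*y + 9) - 72*y^2 - 84*y + 36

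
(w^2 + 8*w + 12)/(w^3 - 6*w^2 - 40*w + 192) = (w + 2)/(w^2 - 12*w + 32)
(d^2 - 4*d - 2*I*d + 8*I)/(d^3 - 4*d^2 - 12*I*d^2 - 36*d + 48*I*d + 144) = (d - 2*I)/(d^2 - 12*I*d - 36)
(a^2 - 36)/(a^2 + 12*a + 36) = (a - 6)/(a + 6)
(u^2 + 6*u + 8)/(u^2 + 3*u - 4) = (u + 2)/(u - 1)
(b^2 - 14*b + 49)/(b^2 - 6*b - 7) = (b - 7)/(b + 1)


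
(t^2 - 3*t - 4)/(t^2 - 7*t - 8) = (t - 4)/(t - 8)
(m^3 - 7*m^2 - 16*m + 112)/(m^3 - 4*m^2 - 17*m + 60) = (m^2 - 11*m + 28)/(m^2 - 8*m + 15)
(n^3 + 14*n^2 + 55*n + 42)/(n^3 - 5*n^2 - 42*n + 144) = (n^2 + 8*n + 7)/(n^2 - 11*n + 24)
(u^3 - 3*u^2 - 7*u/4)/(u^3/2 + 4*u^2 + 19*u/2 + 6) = u*(4*u^2 - 12*u - 7)/(2*(u^3 + 8*u^2 + 19*u + 12))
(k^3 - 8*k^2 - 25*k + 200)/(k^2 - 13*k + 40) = k + 5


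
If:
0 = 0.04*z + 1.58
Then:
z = -39.50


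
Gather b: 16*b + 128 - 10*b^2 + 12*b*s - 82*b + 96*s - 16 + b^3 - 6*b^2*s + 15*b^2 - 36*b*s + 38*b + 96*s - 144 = b^3 + b^2*(5 - 6*s) + b*(-24*s - 28) + 192*s - 32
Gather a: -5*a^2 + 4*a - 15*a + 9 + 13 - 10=-5*a^2 - 11*a + 12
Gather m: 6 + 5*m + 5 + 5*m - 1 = 10*m + 10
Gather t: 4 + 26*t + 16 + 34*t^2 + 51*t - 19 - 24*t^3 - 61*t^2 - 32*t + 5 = -24*t^3 - 27*t^2 + 45*t + 6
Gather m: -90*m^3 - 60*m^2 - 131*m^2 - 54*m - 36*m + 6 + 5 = -90*m^3 - 191*m^2 - 90*m + 11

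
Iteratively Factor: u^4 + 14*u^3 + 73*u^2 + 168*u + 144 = (u + 4)*(u^3 + 10*u^2 + 33*u + 36) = (u + 4)^2*(u^2 + 6*u + 9) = (u + 3)*(u + 4)^2*(u + 3)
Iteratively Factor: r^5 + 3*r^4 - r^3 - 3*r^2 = (r + 3)*(r^4 - r^2) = r*(r + 3)*(r^3 - r) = r*(r + 1)*(r + 3)*(r^2 - r) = r^2*(r + 1)*(r + 3)*(r - 1)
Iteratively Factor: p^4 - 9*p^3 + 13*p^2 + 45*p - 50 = (p + 2)*(p^3 - 11*p^2 + 35*p - 25) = (p - 1)*(p + 2)*(p^2 - 10*p + 25) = (p - 5)*(p - 1)*(p + 2)*(p - 5)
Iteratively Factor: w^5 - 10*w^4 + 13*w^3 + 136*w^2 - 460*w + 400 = (w - 5)*(w^4 - 5*w^3 - 12*w^2 + 76*w - 80) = (w - 5)*(w + 4)*(w^3 - 9*w^2 + 24*w - 20) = (w - 5)*(w - 2)*(w + 4)*(w^2 - 7*w + 10) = (w - 5)^2*(w - 2)*(w + 4)*(w - 2)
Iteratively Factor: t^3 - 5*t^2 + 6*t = (t)*(t^2 - 5*t + 6) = t*(t - 3)*(t - 2)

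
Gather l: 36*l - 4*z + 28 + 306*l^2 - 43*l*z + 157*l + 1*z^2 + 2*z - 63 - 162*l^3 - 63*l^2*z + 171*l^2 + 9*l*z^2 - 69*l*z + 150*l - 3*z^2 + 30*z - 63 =-162*l^3 + l^2*(477 - 63*z) + l*(9*z^2 - 112*z + 343) - 2*z^2 + 28*z - 98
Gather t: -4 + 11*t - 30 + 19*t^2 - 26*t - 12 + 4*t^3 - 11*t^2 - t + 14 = 4*t^3 + 8*t^2 - 16*t - 32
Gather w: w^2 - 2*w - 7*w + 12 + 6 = w^2 - 9*w + 18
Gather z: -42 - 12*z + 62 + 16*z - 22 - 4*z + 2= 0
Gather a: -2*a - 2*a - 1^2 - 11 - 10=-4*a - 22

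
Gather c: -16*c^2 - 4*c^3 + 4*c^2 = -4*c^3 - 12*c^2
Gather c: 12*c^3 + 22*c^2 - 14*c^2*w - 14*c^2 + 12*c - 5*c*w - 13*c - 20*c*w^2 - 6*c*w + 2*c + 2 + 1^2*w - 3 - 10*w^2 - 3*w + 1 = 12*c^3 + c^2*(8 - 14*w) + c*(-20*w^2 - 11*w + 1) - 10*w^2 - 2*w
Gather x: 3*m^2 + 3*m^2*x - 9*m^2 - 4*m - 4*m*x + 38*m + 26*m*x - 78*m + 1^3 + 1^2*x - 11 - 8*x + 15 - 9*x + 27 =-6*m^2 - 44*m + x*(3*m^2 + 22*m - 16) + 32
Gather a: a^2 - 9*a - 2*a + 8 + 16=a^2 - 11*a + 24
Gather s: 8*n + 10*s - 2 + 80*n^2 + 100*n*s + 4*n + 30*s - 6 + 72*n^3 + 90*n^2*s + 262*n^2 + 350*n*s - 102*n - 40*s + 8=72*n^3 + 342*n^2 - 90*n + s*(90*n^2 + 450*n)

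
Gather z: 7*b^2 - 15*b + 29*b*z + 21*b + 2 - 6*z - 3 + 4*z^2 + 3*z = 7*b^2 + 6*b + 4*z^2 + z*(29*b - 3) - 1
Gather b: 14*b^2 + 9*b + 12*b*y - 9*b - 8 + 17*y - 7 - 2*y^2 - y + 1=14*b^2 + 12*b*y - 2*y^2 + 16*y - 14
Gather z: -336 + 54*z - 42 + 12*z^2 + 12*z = 12*z^2 + 66*z - 378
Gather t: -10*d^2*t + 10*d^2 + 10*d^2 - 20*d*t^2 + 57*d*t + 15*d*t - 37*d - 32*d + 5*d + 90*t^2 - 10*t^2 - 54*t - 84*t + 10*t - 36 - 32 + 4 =20*d^2 - 64*d + t^2*(80 - 20*d) + t*(-10*d^2 + 72*d - 128) - 64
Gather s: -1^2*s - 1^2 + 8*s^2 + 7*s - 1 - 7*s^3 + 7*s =-7*s^3 + 8*s^2 + 13*s - 2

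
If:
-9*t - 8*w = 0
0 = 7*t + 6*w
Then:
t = 0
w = 0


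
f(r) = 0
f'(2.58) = 0.00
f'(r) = 0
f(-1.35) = 0.00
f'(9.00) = 0.00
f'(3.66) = 0.00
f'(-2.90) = 0.00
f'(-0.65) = 0.00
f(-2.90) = 0.00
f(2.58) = 0.00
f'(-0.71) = 0.00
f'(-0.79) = 0.00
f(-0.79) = 0.00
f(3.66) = 0.00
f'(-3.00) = 0.00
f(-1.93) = 0.00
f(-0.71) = 0.00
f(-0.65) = 0.00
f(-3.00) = 0.00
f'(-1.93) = 0.00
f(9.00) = 0.00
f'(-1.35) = 0.00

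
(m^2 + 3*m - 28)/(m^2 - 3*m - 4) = (m + 7)/(m + 1)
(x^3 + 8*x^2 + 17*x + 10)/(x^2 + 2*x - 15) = (x^2 + 3*x + 2)/(x - 3)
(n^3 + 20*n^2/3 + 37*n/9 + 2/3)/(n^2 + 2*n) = (9*n^3 + 60*n^2 + 37*n + 6)/(9*n*(n + 2))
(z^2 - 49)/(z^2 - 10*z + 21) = (z + 7)/(z - 3)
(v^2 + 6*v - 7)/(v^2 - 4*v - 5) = (-v^2 - 6*v + 7)/(-v^2 + 4*v + 5)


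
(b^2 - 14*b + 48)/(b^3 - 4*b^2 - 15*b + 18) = (b - 8)/(b^2 + 2*b - 3)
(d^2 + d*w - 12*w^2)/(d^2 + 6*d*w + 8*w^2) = (d - 3*w)/(d + 2*w)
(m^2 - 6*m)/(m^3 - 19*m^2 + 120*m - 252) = m/(m^2 - 13*m + 42)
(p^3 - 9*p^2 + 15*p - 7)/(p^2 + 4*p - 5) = (p^2 - 8*p + 7)/(p + 5)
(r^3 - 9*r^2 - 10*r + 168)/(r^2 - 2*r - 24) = r - 7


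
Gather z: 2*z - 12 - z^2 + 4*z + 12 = -z^2 + 6*z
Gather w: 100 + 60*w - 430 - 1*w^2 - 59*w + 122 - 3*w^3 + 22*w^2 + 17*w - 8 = -3*w^3 + 21*w^2 + 18*w - 216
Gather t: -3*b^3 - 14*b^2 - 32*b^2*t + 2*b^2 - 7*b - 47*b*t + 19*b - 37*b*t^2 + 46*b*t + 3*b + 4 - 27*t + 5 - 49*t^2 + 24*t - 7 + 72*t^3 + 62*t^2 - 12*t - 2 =-3*b^3 - 12*b^2 + 15*b + 72*t^3 + t^2*(13 - 37*b) + t*(-32*b^2 - b - 15)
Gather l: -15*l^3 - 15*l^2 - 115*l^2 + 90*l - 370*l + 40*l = -15*l^3 - 130*l^2 - 240*l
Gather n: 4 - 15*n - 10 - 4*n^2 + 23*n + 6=-4*n^2 + 8*n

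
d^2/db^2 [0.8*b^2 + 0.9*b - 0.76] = 1.60000000000000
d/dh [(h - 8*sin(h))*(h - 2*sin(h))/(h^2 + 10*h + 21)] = 2*(-(h + 5)*(h - 8*sin(h))*(h - 2*sin(h)) + (h^2 + 10*h + 21)*(-5*h*cos(h) + h - 5*sin(h) + 8*sin(2*h)))/(h^2 + 10*h + 21)^2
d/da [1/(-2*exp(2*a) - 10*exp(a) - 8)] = (exp(a) + 5/2)*exp(a)/(exp(2*a) + 5*exp(a) + 4)^2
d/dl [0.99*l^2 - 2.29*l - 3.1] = 1.98*l - 2.29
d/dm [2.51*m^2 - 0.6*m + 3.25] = 5.02*m - 0.6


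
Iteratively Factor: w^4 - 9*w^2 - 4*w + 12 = (w + 2)*(w^3 - 2*w^2 - 5*w + 6) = (w + 2)^2*(w^2 - 4*w + 3) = (w - 1)*(w + 2)^2*(w - 3)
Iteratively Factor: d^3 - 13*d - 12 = (d + 1)*(d^2 - d - 12) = (d + 1)*(d + 3)*(d - 4)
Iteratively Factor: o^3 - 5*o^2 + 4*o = (o - 4)*(o^2 - o) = o*(o - 4)*(o - 1)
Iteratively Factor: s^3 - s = (s + 1)*(s^2 - s) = s*(s + 1)*(s - 1)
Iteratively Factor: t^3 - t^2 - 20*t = (t)*(t^2 - t - 20) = t*(t - 5)*(t + 4)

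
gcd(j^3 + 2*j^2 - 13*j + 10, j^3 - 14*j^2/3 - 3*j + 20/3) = j - 1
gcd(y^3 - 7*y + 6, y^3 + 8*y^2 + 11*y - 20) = y - 1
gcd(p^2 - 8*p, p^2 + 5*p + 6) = 1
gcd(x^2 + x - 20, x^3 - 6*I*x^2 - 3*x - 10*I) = 1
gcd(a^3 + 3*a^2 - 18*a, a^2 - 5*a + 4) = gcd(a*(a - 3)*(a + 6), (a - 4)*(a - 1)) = 1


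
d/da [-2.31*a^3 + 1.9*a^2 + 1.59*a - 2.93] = -6.93*a^2 + 3.8*a + 1.59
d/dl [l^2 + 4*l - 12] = 2*l + 4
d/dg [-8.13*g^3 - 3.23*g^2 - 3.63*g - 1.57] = -24.39*g^2 - 6.46*g - 3.63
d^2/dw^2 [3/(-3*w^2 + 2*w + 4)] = 6*(-9*w^2 + 6*w + 4*(3*w - 1)^2 + 12)/(-3*w^2 + 2*w + 4)^3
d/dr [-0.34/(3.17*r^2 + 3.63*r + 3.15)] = (2.1556*r + 1.2342)/(3.17*r^2 + 3.63*r + 3.15)^2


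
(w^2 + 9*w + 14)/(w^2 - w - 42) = (w^2 + 9*w + 14)/(w^2 - w - 42)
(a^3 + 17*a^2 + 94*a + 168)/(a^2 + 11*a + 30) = (a^2 + 11*a + 28)/(a + 5)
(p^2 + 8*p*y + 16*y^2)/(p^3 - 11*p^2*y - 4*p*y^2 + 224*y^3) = (p + 4*y)/(p^2 - 15*p*y + 56*y^2)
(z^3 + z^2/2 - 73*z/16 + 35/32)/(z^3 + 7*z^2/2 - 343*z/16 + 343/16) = (8*z^2 + 18*z - 5)/(2*(4*z^2 + 21*z - 49))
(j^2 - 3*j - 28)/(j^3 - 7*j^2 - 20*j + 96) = (j - 7)/(j^2 - 11*j + 24)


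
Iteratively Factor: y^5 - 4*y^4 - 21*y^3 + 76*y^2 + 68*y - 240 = (y - 5)*(y^4 + y^3 - 16*y^2 - 4*y + 48) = (y - 5)*(y + 4)*(y^3 - 3*y^2 - 4*y + 12) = (y - 5)*(y - 2)*(y + 4)*(y^2 - y - 6) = (y - 5)*(y - 2)*(y + 2)*(y + 4)*(y - 3)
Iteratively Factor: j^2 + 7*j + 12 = (j + 3)*(j + 4)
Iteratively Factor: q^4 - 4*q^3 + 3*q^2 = (q)*(q^3 - 4*q^2 + 3*q) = q*(q - 3)*(q^2 - q) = q^2*(q - 3)*(q - 1)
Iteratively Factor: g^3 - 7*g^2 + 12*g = (g - 4)*(g^2 - 3*g) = g*(g - 4)*(g - 3)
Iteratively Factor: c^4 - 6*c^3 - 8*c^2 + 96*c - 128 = (c - 2)*(c^3 - 4*c^2 - 16*c + 64) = (c - 2)*(c + 4)*(c^2 - 8*c + 16) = (c - 4)*(c - 2)*(c + 4)*(c - 4)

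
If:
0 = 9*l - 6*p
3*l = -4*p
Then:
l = 0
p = 0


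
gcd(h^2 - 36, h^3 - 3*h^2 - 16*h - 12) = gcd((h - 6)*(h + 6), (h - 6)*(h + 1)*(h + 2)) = h - 6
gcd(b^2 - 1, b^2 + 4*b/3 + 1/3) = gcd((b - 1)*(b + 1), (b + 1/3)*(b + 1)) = b + 1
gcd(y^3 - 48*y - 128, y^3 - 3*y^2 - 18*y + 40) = y + 4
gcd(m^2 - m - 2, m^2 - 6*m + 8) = m - 2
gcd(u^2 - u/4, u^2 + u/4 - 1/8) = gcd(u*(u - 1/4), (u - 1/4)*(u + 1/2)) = u - 1/4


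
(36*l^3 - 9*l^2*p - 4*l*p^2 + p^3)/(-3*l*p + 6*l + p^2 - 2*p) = (-12*l^2 - l*p + p^2)/(p - 2)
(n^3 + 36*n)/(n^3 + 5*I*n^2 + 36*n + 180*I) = n/(n + 5*I)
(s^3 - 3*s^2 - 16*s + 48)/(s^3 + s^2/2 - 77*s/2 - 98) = 2*(s^2 - 7*s + 12)/(2*s^2 - 7*s - 49)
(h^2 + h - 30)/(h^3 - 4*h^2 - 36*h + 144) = (h - 5)/(h^2 - 10*h + 24)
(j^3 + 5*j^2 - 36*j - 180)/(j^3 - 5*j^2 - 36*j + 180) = (j + 5)/(j - 5)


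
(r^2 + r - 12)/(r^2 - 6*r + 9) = (r + 4)/(r - 3)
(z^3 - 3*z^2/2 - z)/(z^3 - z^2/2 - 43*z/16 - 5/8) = 8*z*(2*z + 1)/(16*z^2 + 24*z + 5)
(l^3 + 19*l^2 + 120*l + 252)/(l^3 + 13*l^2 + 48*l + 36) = (l + 7)/(l + 1)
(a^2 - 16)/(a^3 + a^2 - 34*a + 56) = (a + 4)/(a^2 + 5*a - 14)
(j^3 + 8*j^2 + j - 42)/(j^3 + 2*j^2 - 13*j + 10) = (j^2 + 10*j + 21)/(j^2 + 4*j - 5)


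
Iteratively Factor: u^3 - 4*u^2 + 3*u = (u - 3)*(u^2 - u) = (u - 3)*(u - 1)*(u)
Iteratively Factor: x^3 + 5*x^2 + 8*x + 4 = (x + 2)*(x^2 + 3*x + 2) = (x + 2)^2*(x + 1)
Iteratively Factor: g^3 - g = (g - 1)*(g^2 + g) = g*(g - 1)*(g + 1)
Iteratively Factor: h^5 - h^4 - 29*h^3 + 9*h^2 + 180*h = (h + 4)*(h^4 - 5*h^3 - 9*h^2 + 45*h) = h*(h + 4)*(h^3 - 5*h^2 - 9*h + 45) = h*(h - 5)*(h + 4)*(h^2 - 9) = h*(h - 5)*(h + 3)*(h + 4)*(h - 3)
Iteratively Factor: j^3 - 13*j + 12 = (j - 3)*(j^2 + 3*j - 4) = (j - 3)*(j + 4)*(j - 1)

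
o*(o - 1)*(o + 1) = o^3 - o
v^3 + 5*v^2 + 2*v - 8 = (v - 1)*(v + 2)*(v + 4)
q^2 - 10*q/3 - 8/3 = (q - 4)*(q + 2/3)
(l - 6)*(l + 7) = l^2 + l - 42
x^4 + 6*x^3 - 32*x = x*(x - 2)*(x + 4)^2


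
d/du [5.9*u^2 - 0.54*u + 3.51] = 11.8*u - 0.54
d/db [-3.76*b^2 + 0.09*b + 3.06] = 0.09 - 7.52*b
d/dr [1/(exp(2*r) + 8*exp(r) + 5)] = 2*(-exp(r) - 4)*exp(r)/(exp(2*r) + 8*exp(r) + 5)^2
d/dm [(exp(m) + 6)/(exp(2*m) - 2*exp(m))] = (-exp(2*m) - 12*exp(m) + 12)*exp(-m)/(exp(2*m) - 4*exp(m) + 4)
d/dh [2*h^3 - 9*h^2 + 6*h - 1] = 6*h^2 - 18*h + 6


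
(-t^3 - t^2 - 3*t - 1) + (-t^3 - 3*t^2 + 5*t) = -2*t^3 - 4*t^2 + 2*t - 1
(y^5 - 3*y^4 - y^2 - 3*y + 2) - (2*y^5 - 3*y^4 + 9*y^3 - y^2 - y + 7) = -y^5 - 9*y^3 - 2*y - 5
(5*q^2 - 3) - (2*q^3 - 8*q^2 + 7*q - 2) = -2*q^3 + 13*q^2 - 7*q - 1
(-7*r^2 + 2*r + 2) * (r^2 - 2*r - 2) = -7*r^4 + 16*r^3 + 12*r^2 - 8*r - 4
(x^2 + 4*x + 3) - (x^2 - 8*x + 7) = 12*x - 4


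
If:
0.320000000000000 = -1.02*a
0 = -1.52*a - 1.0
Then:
No Solution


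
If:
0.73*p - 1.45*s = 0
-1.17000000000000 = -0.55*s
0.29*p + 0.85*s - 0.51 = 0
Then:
No Solution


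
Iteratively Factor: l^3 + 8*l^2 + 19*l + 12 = (l + 1)*(l^2 + 7*l + 12) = (l + 1)*(l + 4)*(l + 3)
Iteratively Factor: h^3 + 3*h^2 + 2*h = (h + 2)*(h^2 + h) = (h + 1)*(h + 2)*(h)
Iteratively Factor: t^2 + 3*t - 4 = (t - 1)*(t + 4)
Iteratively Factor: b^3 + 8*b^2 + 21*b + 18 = (b + 3)*(b^2 + 5*b + 6) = (b + 2)*(b + 3)*(b + 3)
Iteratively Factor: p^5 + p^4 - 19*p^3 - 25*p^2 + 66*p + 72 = (p + 1)*(p^4 - 19*p^2 - 6*p + 72) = (p - 4)*(p + 1)*(p^3 + 4*p^2 - 3*p - 18) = (p - 4)*(p + 1)*(p + 3)*(p^2 + p - 6) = (p - 4)*(p + 1)*(p + 3)^2*(p - 2)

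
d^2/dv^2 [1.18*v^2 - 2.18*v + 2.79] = 2.36000000000000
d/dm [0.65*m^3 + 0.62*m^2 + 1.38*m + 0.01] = 1.95*m^2 + 1.24*m + 1.38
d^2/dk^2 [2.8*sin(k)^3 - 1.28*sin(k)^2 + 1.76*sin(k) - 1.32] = -3.86*sin(k) + 6.3*sin(3*k) - 2.56*cos(2*k)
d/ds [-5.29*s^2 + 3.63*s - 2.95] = 3.63 - 10.58*s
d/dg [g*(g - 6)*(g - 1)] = 3*g^2 - 14*g + 6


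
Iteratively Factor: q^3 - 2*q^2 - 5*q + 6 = (q - 1)*(q^2 - q - 6) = (q - 3)*(q - 1)*(q + 2)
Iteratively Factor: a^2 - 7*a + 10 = (a - 2)*(a - 5)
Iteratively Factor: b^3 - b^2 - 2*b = (b)*(b^2 - b - 2) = b*(b + 1)*(b - 2)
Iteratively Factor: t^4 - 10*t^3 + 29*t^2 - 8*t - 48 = (t - 4)*(t^3 - 6*t^2 + 5*t + 12) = (t - 4)^2*(t^2 - 2*t - 3) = (t - 4)^2*(t - 3)*(t + 1)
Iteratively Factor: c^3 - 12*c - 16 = (c + 2)*(c^2 - 2*c - 8) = (c + 2)^2*(c - 4)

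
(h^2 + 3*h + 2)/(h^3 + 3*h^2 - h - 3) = (h + 2)/(h^2 + 2*h - 3)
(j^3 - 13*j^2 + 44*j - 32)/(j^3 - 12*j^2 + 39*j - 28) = (j - 8)/(j - 7)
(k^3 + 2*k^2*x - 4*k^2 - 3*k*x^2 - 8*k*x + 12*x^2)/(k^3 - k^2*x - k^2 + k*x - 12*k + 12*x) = (k + 3*x)/(k + 3)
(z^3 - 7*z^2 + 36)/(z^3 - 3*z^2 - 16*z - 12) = (z - 3)/(z + 1)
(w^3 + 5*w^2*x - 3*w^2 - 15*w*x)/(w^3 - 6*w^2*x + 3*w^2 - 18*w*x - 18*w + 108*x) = w*(-w - 5*x)/(-w^2 + 6*w*x - 6*w + 36*x)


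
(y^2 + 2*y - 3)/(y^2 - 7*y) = (y^2 + 2*y - 3)/(y*(y - 7))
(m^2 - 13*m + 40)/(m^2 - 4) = (m^2 - 13*m + 40)/(m^2 - 4)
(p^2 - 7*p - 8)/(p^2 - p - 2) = (p - 8)/(p - 2)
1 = 1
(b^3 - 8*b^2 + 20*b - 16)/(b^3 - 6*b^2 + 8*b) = (b - 2)/b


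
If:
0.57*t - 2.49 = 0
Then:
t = 4.37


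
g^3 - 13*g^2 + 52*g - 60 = (g - 6)*(g - 5)*(g - 2)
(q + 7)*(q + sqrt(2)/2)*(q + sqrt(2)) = q^3 + 3*sqrt(2)*q^2/2 + 7*q^2 + q + 21*sqrt(2)*q/2 + 7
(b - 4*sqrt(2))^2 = b^2 - 8*sqrt(2)*b + 32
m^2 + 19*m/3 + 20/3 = (m + 4/3)*(m + 5)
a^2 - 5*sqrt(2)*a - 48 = (a - 8*sqrt(2))*(a + 3*sqrt(2))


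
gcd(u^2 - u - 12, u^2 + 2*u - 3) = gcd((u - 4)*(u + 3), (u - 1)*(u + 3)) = u + 3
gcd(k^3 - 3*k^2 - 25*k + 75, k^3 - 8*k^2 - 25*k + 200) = k^2 - 25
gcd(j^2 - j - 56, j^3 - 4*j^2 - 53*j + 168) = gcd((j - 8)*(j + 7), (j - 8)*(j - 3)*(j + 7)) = j^2 - j - 56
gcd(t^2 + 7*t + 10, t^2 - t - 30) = t + 5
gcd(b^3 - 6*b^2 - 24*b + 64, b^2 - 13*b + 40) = b - 8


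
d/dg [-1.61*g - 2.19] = -1.61000000000000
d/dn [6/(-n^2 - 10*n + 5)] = 12*(n + 5)/(n^2 + 10*n - 5)^2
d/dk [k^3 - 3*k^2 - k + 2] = 3*k^2 - 6*k - 1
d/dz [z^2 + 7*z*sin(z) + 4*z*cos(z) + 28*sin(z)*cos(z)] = -4*z*sin(z) + 7*z*cos(z) + 2*z + 7*sin(z) + 4*cos(z) + 28*cos(2*z)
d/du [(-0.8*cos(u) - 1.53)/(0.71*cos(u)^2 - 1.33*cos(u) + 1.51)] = (-0.568*cos(u)^2 - 2.1726*cos(u) + 3.2429)*sin(u)/(0.5041*cos(u)^4 - 1.8886*cos(u)^3 + 3.9131*cos(u)^2 - 4.0166*cos(u) + 2.2801)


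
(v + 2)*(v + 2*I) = v^2 + 2*v + 2*I*v + 4*I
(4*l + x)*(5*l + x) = 20*l^2 + 9*l*x + x^2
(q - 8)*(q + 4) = q^2 - 4*q - 32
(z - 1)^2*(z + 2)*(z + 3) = z^4 + 3*z^3 - 3*z^2 - 7*z + 6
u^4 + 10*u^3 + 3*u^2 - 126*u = u*(u - 3)*(u + 6)*(u + 7)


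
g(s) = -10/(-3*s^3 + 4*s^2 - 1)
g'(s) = -10*(9*s^2 - 8*s)/(-3*s^3 + 4*s^2 - 1)^2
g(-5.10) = -0.02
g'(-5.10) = -0.01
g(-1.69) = -0.40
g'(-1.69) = -0.63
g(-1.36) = -0.72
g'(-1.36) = -1.42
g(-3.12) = -0.08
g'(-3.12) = -0.07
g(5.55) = 0.03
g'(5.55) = -0.02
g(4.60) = 0.05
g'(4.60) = -0.04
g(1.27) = 14.42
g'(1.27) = -90.56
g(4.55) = 0.05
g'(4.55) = -0.04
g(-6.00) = -0.01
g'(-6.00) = -0.00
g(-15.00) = 0.00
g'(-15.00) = 0.00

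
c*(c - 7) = c^2 - 7*c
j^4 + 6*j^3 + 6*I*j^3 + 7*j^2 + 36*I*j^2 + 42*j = j*(j + 6)*(j - I)*(j + 7*I)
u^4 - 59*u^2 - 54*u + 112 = (u - 8)*(u - 1)*(u + 2)*(u + 7)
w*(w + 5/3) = w^2 + 5*w/3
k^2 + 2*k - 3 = (k - 1)*(k + 3)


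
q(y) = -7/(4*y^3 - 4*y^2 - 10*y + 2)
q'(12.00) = 0.00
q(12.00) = 0.00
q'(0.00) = -17.50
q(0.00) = -3.50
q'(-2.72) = 0.11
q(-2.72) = 0.09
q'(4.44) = 0.03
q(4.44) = -0.03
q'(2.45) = 1.96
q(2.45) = -0.57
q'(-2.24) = 0.29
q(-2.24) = 0.17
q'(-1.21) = 90.14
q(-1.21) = -6.05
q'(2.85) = 0.40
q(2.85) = -0.21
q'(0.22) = -635.15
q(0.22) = 19.94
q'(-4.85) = 0.01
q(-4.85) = 0.01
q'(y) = -7*(-12*y^2 + 8*y + 10)/(4*y^3 - 4*y^2 - 10*y + 2)^2 = 7*(6*y^2 - 4*y - 5)/(2*(2*y^3 - 2*y^2 - 5*y + 1)^2)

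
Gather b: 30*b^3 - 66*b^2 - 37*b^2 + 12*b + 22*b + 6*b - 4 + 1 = 30*b^3 - 103*b^2 + 40*b - 3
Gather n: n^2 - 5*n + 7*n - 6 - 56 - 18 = n^2 + 2*n - 80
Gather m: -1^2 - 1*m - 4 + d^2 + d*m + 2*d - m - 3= d^2 + 2*d + m*(d - 2) - 8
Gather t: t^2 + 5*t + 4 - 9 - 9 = t^2 + 5*t - 14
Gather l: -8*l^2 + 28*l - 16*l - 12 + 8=-8*l^2 + 12*l - 4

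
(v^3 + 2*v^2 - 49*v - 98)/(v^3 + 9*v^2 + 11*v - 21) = (v^2 - 5*v - 14)/(v^2 + 2*v - 3)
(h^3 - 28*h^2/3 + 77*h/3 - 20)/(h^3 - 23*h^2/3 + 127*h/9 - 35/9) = 3*(3*h^2 - 13*h + 12)/(9*h^2 - 24*h + 7)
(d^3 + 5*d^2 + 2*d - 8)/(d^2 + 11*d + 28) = (d^2 + d - 2)/(d + 7)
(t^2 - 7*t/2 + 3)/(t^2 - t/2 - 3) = (2*t - 3)/(2*t + 3)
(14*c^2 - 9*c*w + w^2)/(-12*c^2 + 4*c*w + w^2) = (-7*c + w)/(6*c + w)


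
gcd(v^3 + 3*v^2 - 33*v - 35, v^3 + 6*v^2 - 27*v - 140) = v^2 + 2*v - 35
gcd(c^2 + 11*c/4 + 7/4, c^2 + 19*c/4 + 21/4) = c + 7/4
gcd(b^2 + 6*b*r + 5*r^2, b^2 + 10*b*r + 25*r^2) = b + 5*r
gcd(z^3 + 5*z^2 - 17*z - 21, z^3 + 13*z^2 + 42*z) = z + 7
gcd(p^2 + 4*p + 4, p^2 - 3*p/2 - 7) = p + 2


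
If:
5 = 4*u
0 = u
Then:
No Solution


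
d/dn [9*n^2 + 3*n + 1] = 18*n + 3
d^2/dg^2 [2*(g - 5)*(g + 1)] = 4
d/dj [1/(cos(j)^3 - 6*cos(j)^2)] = 3*(cos(j) - 4)*sin(j)/((cos(j) - 6)^2*cos(j)^3)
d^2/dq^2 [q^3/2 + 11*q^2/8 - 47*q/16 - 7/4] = 3*q + 11/4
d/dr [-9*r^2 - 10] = -18*r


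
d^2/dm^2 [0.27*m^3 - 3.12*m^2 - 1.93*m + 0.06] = 1.62*m - 6.24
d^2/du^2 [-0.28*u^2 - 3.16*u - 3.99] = -0.560000000000000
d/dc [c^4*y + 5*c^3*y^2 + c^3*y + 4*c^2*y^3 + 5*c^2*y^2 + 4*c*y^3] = y*(4*c^3 + 15*c^2*y + 3*c^2 + 8*c*y^2 + 10*c*y + 4*y^2)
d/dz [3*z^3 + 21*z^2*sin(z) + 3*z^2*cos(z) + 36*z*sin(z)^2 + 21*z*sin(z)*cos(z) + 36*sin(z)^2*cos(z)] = -3*z^2*sin(z) + 21*z^2*cos(z) + 9*z^2 + 42*z*sin(z) + 36*z*sin(2*z) + 6*z*cos(z) + 21*z*cos(2*z) - 9*sin(z) + 21*sin(2*z)/2 + 27*sin(3*z) - 18*cos(2*z) + 18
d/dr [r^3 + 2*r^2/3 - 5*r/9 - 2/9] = 3*r^2 + 4*r/3 - 5/9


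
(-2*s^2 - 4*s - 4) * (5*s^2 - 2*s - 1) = -10*s^4 - 16*s^3 - 10*s^2 + 12*s + 4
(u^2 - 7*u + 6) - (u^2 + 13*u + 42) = -20*u - 36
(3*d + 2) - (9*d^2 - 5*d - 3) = -9*d^2 + 8*d + 5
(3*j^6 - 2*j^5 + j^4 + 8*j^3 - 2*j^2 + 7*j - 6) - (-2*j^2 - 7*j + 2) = 3*j^6 - 2*j^5 + j^4 + 8*j^3 + 14*j - 8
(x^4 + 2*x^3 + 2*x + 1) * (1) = x^4 + 2*x^3 + 2*x + 1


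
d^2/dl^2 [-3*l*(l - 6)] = -6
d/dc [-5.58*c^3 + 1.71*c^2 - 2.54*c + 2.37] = -16.74*c^2 + 3.42*c - 2.54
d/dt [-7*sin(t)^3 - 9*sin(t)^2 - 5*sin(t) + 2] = (-18*sin(t) + 21*cos(t)^2 - 26)*cos(t)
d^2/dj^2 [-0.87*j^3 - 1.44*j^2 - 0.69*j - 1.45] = -5.22*j - 2.88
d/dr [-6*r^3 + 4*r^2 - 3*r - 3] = -18*r^2 + 8*r - 3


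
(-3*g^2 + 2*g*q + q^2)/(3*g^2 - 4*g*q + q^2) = (3*g + q)/(-3*g + q)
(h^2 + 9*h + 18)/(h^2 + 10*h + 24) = (h + 3)/(h + 4)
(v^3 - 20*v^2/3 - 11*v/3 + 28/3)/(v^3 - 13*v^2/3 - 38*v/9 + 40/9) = 3*(v^2 - 8*v + 7)/(3*v^2 - 17*v + 10)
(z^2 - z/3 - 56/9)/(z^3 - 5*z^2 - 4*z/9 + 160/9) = (3*z + 7)/(3*z^2 - 7*z - 20)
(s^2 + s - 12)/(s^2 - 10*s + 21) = (s + 4)/(s - 7)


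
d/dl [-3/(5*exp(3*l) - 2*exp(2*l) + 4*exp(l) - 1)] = (45*exp(2*l) - 12*exp(l) + 12)*exp(l)/(5*exp(3*l) - 2*exp(2*l) + 4*exp(l) - 1)^2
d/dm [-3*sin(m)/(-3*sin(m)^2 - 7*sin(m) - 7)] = 3*(7 - 3*sin(m)^2)*cos(m)/(3*sin(m)^2 + 7*sin(m) + 7)^2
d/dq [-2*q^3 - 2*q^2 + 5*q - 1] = -6*q^2 - 4*q + 5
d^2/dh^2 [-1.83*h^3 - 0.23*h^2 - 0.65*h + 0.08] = -10.98*h - 0.46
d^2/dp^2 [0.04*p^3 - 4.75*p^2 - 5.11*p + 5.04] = 0.24*p - 9.5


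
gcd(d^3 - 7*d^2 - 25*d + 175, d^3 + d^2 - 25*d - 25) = d^2 - 25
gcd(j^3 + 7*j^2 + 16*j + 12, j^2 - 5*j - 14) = j + 2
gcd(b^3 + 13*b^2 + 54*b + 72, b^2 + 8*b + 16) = b + 4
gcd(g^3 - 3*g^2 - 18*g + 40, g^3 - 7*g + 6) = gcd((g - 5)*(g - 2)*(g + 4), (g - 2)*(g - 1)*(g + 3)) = g - 2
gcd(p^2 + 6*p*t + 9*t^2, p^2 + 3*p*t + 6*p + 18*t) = p + 3*t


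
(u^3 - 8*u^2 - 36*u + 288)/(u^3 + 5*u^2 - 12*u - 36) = (u^2 - 14*u + 48)/(u^2 - u - 6)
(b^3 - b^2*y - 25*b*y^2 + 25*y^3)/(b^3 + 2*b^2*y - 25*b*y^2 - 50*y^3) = (b - y)/(b + 2*y)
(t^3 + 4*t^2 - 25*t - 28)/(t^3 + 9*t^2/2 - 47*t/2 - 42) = 2*(t + 1)/(2*t + 3)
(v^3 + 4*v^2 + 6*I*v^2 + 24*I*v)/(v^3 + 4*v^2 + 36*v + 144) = v/(v - 6*I)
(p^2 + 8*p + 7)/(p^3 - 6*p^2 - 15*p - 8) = (p + 7)/(p^2 - 7*p - 8)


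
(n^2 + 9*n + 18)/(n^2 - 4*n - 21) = (n + 6)/(n - 7)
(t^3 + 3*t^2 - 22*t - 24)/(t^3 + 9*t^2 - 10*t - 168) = (t + 1)/(t + 7)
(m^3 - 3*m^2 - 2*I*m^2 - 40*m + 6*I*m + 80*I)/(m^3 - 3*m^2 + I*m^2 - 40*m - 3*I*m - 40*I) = (m - 2*I)/(m + I)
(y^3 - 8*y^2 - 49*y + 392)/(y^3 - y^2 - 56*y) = (y - 7)/y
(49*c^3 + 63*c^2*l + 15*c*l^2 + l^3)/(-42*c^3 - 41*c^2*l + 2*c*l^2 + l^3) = (-7*c - l)/(6*c - l)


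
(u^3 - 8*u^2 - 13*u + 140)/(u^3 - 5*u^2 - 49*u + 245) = (u + 4)/(u + 7)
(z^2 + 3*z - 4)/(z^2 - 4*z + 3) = (z + 4)/(z - 3)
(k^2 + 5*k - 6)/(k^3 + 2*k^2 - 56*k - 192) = (k - 1)/(k^2 - 4*k - 32)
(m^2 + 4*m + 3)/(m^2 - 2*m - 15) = (m + 1)/(m - 5)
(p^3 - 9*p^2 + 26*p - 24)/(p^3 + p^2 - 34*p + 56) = (p - 3)/(p + 7)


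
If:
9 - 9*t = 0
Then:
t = 1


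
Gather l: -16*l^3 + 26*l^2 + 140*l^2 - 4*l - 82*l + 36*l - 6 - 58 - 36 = -16*l^3 + 166*l^2 - 50*l - 100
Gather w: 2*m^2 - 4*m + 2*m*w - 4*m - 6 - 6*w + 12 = 2*m^2 - 8*m + w*(2*m - 6) + 6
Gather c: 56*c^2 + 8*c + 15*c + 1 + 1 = 56*c^2 + 23*c + 2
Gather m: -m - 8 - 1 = -m - 9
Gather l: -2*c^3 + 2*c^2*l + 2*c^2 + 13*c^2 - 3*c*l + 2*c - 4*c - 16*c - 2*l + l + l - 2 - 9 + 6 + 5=-2*c^3 + 15*c^2 - 18*c + l*(2*c^2 - 3*c)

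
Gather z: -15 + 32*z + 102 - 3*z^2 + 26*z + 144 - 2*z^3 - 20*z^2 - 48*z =-2*z^3 - 23*z^2 + 10*z + 231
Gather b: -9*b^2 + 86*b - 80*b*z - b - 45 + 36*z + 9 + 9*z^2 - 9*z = -9*b^2 + b*(85 - 80*z) + 9*z^2 + 27*z - 36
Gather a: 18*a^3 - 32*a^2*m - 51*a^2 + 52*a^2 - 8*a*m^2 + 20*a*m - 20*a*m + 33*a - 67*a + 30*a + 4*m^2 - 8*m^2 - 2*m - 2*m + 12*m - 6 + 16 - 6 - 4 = 18*a^3 + a^2*(1 - 32*m) + a*(-8*m^2 - 4) - 4*m^2 + 8*m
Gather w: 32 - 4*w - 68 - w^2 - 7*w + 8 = -w^2 - 11*w - 28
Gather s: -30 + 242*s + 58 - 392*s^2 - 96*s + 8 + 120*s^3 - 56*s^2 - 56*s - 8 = 120*s^3 - 448*s^2 + 90*s + 28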